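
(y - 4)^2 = y^2 - 8*y + 16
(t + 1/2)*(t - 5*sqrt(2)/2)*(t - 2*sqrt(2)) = t^3 - 9*sqrt(2)*t^2/2 + t^2/2 - 9*sqrt(2)*t/4 + 10*t + 5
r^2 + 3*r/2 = r*(r + 3/2)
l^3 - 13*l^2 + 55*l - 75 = (l - 5)^2*(l - 3)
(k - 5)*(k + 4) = k^2 - k - 20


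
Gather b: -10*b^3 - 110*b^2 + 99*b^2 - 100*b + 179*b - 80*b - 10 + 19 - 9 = -10*b^3 - 11*b^2 - b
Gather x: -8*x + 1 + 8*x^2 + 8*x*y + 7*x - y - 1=8*x^2 + x*(8*y - 1) - y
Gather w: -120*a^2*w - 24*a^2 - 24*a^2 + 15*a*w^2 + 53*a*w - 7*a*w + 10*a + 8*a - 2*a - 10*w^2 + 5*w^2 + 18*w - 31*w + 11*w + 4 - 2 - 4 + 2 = -48*a^2 + 16*a + w^2*(15*a - 5) + w*(-120*a^2 + 46*a - 2)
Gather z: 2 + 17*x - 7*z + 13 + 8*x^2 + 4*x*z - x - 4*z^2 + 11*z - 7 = 8*x^2 + 16*x - 4*z^2 + z*(4*x + 4) + 8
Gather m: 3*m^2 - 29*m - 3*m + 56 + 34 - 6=3*m^2 - 32*m + 84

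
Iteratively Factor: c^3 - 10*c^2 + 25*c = (c)*(c^2 - 10*c + 25) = c*(c - 5)*(c - 5)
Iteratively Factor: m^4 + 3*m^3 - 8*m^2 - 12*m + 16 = (m + 2)*(m^3 + m^2 - 10*m + 8) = (m + 2)*(m + 4)*(m^2 - 3*m + 2) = (m - 2)*(m + 2)*(m + 4)*(m - 1)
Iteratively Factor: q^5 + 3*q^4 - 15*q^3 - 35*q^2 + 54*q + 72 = (q + 3)*(q^4 - 15*q^2 + 10*q + 24) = (q + 3)*(q + 4)*(q^3 - 4*q^2 + q + 6) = (q + 1)*(q + 3)*(q + 4)*(q^2 - 5*q + 6) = (q - 2)*(q + 1)*(q + 3)*(q + 4)*(q - 3)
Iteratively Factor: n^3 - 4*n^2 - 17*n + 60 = (n - 5)*(n^2 + n - 12) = (n - 5)*(n + 4)*(n - 3)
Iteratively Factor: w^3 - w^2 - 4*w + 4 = (w - 1)*(w^2 - 4) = (w - 1)*(w + 2)*(w - 2)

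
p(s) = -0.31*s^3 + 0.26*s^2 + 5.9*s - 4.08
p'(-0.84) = 4.81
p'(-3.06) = -4.40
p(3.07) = 7.51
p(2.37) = 7.24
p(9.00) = -155.91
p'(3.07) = -1.27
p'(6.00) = -24.46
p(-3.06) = -10.82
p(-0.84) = -8.67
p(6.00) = -26.28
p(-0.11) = -4.73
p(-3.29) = -9.64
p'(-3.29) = -5.88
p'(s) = -0.93*s^2 + 0.52*s + 5.9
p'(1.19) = 5.20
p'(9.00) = -64.75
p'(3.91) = -6.28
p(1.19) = 2.79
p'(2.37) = 1.91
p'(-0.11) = 5.83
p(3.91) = 4.43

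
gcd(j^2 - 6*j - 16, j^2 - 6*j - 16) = j^2 - 6*j - 16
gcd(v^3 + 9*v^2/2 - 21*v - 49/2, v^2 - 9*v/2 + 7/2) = v - 7/2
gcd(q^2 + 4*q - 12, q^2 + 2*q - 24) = q + 6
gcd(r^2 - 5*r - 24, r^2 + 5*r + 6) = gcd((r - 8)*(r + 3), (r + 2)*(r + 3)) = r + 3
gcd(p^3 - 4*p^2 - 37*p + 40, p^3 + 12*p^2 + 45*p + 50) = p + 5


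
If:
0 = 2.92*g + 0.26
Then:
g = -0.09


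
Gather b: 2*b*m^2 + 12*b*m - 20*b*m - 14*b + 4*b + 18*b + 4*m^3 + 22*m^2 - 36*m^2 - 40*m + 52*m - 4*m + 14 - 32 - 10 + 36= b*(2*m^2 - 8*m + 8) + 4*m^3 - 14*m^2 + 8*m + 8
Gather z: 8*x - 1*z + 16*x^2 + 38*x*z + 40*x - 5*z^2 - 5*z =16*x^2 + 48*x - 5*z^2 + z*(38*x - 6)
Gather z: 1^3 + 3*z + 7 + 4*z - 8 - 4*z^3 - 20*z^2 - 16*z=-4*z^3 - 20*z^2 - 9*z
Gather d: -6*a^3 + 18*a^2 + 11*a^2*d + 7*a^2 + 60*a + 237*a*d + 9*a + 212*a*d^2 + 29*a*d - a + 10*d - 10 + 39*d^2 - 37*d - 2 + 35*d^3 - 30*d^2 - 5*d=-6*a^3 + 25*a^2 + 68*a + 35*d^3 + d^2*(212*a + 9) + d*(11*a^2 + 266*a - 32) - 12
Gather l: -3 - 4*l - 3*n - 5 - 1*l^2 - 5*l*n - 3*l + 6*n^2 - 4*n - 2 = -l^2 + l*(-5*n - 7) + 6*n^2 - 7*n - 10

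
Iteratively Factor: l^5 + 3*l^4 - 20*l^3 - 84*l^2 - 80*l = (l + 2)*(l^4 + l^3 - 22*l^2 - 40*l) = l*(l + 2)*(l^3 + l^2 - 22*l - 40) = l*(l + 2)^2*(l^2 - l - 20) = l*(l - 5)*(l + 2)^2*(l + 4)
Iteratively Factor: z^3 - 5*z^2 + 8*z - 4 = (z - 2)*(z^2 - 3*z + 2) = (z - 2)^2*(z - 1)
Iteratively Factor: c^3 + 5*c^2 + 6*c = (c + 2)*(c^2 + 3*c) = (c + 2)*(c + 3)*(c)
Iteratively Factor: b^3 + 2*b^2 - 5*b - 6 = (b + 3)*(b^2 - b - 2) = (b + 1)*(b + 3)*(b - 2)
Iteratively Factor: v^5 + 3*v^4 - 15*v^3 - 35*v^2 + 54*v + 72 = (v - 2)*(v^4 + 5*v^3 - 5*v^2 - 45*v - 36) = (v - 2)*(v + 1)*(v^3 + 4*v^2 - 9*v - 36) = (v - 2)*(v + 1)*(v + 3)*(v^2 + v - 12) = (v - 3)*(v - 2)*(v + 1)*(v + 3)*(v + 4)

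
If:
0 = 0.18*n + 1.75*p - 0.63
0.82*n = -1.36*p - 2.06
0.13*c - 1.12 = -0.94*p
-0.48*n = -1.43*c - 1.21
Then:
No Solution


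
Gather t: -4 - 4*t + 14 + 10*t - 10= 6*t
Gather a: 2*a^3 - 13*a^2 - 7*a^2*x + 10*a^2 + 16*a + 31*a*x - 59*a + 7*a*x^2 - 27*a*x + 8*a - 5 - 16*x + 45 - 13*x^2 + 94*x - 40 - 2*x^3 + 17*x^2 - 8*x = 2*a^3 + a^2*(-7*x - 3) + a*(7*x^2 + 4*x - 35) - 2*x^3 + 4*x^2 + 70*x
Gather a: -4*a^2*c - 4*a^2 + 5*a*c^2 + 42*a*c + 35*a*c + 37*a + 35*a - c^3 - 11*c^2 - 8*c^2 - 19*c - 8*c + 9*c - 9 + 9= a^2*(-4*c - 4) + a*(5*c^2 + 77*c + 72) - c^3 - 19*c^2 - 18*c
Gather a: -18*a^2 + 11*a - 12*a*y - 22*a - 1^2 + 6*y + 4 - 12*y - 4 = -18*a^2 + a*(-12*y - 11) - 6*y - 1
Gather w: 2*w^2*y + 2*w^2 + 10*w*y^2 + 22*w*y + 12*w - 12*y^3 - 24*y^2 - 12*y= w^2*(2*y + 2) + w*(10*y^2 + 22*y + 12) - 12*y^3 - 24*y^2 - 12*y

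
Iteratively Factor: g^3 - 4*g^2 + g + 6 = (g + 1)*(g^2 - 5*g + 6) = (g - 3)*(g + 1)*(g - 2)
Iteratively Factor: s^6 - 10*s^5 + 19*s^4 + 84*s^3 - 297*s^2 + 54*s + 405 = (s - 5)*(s^5 - 5*s^4 - 6*s^3 + 54*s^2 - 27*s - 81) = (s - 5)*(s + 3)*(s^4 - 8*s^3 + 18*s^2 - 27) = (s - 5)*(s + 1)*(s + 3)*(s^3 - 9*s^2 + 27*s - 27) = (s - 5)*(s - 3)*(s + 1)*(s + 3)*(s^2 - 6*s + 9) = (s - 5)*(s - 3)^2*(s + 1)*(s + 3)*(s - 3)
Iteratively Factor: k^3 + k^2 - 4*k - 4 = (k + 2)*(k^2 - k - 2) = (k - 2)*(k + 2)*(k + 1)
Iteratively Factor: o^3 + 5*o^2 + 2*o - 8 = (o + 2)*(o^2 + 3*o - 4) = (o + 2)*(o + 4)*(o - 1)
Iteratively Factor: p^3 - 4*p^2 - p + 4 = (p + 1)*(p^2 - 5*p + 4) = (p - 1)*(p + 1)*(p - 4)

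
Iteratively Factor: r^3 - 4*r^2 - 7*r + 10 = (r - 1)*(r^2 - 3*r - 10) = (r - 1)*(r + 2)*(r - 5)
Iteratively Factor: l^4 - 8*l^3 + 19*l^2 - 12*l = (l)*(l^3 - 8*l^2 + 19*l - 12) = l*(l - 1)*(l^2 - 7*l + 12) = l*(l - 4)*(l - 1)*(l - 3)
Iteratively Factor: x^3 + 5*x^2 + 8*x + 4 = (x + 1)*(x^2 + 4*x + 4) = (x + 1)*(x + 2)*(x + 2)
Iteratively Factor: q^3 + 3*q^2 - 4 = (q + 2)*(q^2 + q - 2) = (q - 1)*(q + 2)*(q + 2)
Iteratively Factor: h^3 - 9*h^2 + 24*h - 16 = (h - 4)*(h^2 - 5*h + 4) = (h - 4)^2*(h - 1)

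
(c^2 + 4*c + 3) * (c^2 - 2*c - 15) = c^4 + 2*c^3 - 20*c^2 - 66*c - 45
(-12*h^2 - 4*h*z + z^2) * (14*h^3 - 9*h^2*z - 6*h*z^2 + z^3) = -168*h^5 + 52*h^4*z + 122*h^3*z^2 + 3*h^2*z^3 - 10*h*z^4 + z^5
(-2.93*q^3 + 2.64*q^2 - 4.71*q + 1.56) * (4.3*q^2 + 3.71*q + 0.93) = -12.599*q^5 + 0.4817*q^4 - 13.1835*q^3 - 8.3109*q^2 + 1.4073*q + 1.4508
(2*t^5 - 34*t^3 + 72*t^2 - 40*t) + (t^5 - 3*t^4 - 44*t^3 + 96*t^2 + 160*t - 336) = 3*t^5 - 3*t^4 - 78*t^3 + 168*t^2 + 120*t - 336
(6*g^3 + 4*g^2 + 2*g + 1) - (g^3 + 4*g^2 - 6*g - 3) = 5*g^3 + 8*g + 4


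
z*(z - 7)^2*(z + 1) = z^4 - 13*z^3 + 35*z^2 + 49*z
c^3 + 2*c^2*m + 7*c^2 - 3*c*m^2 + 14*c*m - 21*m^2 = (c + 7)*(c - m)*(c + 3*m)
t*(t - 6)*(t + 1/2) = t^3 - 11*t^2/2 - 3*t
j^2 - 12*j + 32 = (j - 8)*(j - 4)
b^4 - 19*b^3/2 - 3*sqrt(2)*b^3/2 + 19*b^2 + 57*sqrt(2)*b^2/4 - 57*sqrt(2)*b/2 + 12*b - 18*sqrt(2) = (b - 6)*(b - 4)*(b + 1/2)*(b - 3*sqrt(2)/2)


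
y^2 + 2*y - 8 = (y - 2)*(y + 4)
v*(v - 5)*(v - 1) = v^3 - 6*v^2 + 5*v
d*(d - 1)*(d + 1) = d^3 - d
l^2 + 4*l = l*(l + 4)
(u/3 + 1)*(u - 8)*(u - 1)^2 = u^4/3 - 7*u^3/3 - 13*u^2/3 + 43*u/3 - 8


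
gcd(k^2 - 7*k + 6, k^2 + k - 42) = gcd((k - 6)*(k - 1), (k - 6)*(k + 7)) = k - 6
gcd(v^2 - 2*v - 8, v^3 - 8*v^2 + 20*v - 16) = v - 4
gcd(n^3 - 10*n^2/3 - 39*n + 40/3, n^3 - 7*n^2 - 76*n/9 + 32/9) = n^2 - 25*n/3 + 8/3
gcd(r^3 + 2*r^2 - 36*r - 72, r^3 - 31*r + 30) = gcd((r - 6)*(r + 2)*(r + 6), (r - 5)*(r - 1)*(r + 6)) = r + 6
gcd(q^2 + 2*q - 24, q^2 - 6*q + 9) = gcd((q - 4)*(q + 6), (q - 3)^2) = 1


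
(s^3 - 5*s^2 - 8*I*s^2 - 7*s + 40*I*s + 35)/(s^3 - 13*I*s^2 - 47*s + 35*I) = (s - 5)/(s - 5*I)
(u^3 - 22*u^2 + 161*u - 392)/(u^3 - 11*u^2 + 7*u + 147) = (u - 8)/(u + 3)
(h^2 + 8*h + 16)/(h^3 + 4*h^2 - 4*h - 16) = (h + 4)/(h^2 - 4)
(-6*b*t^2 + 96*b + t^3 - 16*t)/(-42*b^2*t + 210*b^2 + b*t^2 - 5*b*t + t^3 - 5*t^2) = (t^2 - 16)/(7*b*t - 35*b + t^2 - 5*t)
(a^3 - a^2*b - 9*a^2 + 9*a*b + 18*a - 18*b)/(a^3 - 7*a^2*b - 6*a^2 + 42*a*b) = (a^2 - a*b - 3*a + 3*b)/(a*(a - 7*b))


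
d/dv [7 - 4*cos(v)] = 4*sin(v)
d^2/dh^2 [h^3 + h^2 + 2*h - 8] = 6*h + 2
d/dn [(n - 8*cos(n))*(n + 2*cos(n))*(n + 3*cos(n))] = 3*n^2*sin(n) + 3*n^2 + 34*n*sin(2*n) - 6*n*cos(n) + 144*sin(n)*cos(n)^2 - 34*cos(n)^2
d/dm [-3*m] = -3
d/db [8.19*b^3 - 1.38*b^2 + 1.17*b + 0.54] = 24.57*b^2 - 2.76*b + 1.17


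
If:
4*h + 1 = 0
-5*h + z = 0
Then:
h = -1/4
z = -5/4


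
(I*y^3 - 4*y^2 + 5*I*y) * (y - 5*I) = I*y^4 + y^3 + 25*I*y^2 + 25*y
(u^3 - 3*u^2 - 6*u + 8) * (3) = 3*u^3 - 9*u^2 - 18*u + 24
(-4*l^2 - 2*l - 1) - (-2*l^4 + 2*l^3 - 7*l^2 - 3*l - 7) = 2*l^4 - 2*l^3 + 3*l^2 + l + 6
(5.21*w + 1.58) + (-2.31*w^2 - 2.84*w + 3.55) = -2.31*w^2 + 2.37*w + 5.13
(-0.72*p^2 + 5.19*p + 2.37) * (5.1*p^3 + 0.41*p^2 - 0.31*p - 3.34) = -3.672*p^5 + 26.1738*p^4 + 14.4381*p^3 + 1.7676*p^2 - 18.0693*p - 7.9158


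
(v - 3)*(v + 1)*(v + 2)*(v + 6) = v^4 + 6*v^3 - 7*v^2 - 48*v - 36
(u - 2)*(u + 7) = u^2 + 5*u - 14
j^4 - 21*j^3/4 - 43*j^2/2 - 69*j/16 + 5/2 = (j - 8)*(j - 1/4)*(j + 1/2)*(j + 5/2)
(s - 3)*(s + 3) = s^2 - 9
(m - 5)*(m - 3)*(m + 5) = m^3 - 3*m^2 - 25*m + 75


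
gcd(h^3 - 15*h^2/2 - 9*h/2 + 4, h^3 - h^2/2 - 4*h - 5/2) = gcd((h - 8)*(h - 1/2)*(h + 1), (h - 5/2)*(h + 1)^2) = h + 1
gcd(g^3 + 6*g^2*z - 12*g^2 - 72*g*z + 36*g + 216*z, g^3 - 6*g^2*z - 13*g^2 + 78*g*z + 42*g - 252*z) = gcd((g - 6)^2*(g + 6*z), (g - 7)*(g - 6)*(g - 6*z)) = g - 6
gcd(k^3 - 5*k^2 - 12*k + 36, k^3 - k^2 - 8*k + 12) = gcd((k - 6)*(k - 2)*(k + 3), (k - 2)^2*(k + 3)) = k^2 + k - 6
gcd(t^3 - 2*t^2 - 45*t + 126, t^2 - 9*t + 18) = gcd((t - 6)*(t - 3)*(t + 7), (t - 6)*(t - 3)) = t^2 - 9*t + 18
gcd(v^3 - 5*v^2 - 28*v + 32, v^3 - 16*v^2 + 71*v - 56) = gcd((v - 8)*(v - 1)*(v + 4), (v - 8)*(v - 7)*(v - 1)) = v^2 - 9*v + 8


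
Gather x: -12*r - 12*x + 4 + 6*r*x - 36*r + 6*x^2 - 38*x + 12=-48*r + 6*x^2 + x*(6*r - 50) + 16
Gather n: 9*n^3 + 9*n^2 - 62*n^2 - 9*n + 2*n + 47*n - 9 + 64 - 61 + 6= 9*n^3 - 53*n^2 + 40*n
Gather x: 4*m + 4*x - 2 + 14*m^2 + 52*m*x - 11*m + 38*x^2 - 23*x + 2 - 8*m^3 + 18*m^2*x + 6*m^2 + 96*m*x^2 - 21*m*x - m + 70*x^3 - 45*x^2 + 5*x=-8*m^3 + 20*m^2 - 8*m + 70*x^3 + x^2*(96*m - 7) + x*(18*m^2 + 31*m - 14)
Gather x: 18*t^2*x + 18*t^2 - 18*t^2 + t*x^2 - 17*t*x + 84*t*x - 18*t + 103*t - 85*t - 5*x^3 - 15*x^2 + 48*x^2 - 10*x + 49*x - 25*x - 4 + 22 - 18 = -5*x^3 + x^2*(t + 33) + x*(18*t^2 + 67*t + 14)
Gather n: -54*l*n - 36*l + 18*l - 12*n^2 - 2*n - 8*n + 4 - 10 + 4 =-18*l - 12*n^2 + n*(-54*l - 10) - 2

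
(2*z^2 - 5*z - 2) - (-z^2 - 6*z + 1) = 3*z^2 + z - 3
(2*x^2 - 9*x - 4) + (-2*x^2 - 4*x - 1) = -13*x - 5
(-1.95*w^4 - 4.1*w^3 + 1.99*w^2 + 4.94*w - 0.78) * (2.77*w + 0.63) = -5.4015*w^5 - 12.5855*w^4 + 2.9293*w^3 + 14.9375*w^2 + 0.9516*w - 0.4914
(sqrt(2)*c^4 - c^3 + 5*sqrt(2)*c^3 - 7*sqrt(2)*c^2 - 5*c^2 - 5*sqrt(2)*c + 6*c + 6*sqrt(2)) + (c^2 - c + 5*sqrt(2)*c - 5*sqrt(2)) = sqrt(2)*c^4 - c^3 + 5*sqrt(2)*c^3 - 7*sqrt(2)*c^2 - 4*c^2 + 5*c + sqrt(2)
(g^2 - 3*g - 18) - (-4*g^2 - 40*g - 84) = 5*g^2 + 37*g + 66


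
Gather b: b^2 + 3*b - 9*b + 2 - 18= b^2 - 6*b - 16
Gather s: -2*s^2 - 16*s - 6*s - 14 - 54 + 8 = -2*s^2 - 22*s - 60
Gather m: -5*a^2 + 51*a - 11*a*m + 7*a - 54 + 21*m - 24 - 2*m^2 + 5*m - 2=-5*a^2 + 58*a - 2*m^2 + m*(26 - 11*a) - 80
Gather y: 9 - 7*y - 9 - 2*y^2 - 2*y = -2*y^2 - 9*y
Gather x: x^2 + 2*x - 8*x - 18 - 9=x^2 - 6*x - 27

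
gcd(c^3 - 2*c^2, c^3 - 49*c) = c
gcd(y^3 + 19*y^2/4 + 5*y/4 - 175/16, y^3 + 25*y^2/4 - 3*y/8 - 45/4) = y - 5/4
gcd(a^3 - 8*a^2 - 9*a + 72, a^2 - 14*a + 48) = a - 8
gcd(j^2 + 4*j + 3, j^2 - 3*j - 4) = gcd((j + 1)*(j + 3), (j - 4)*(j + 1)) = j + 1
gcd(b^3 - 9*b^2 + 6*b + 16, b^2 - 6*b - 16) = b - 8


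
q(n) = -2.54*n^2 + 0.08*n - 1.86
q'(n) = 0.08 - 5.08*n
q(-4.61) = -56.21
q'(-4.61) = 23.50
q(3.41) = -31.12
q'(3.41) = -17.24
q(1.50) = -7.46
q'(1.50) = -7.54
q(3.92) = -40.58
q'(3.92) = -19.83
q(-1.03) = -4.64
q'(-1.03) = 5.31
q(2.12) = -13.11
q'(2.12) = -10.69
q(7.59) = -147.58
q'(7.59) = -38.48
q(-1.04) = -4.69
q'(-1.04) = 5.36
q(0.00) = -1.86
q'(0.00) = 0.08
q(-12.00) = -368.58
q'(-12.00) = 61.04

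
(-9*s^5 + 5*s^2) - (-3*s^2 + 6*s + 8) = -9*s^5 + 8*s^2 - 6*s - 8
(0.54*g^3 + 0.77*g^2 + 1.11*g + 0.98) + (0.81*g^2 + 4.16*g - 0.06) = 0.54*g^3 + 1.58*g^2 + 5.27*g + 0.92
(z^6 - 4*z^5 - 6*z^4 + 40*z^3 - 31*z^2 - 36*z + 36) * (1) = z^6 - 4*z^5 - 6*z^4 + 40*z^3 - 31*z^2 - 36*z + 36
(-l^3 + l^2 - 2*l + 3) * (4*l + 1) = -4*l^4 + 3*l^3 - 7*l^2 + 10*l + 3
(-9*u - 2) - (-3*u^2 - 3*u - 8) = 3*u^2 - 6*u + 6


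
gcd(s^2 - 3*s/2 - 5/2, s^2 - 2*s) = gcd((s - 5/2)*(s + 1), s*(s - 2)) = 1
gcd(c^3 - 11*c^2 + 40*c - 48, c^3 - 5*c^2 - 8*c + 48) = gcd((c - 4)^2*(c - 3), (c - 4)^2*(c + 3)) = c^2 - 8*c + 16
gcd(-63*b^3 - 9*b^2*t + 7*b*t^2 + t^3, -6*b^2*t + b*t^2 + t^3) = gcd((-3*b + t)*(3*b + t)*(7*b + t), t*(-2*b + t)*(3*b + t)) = 3*b + t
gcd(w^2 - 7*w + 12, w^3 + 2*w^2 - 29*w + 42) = w - 3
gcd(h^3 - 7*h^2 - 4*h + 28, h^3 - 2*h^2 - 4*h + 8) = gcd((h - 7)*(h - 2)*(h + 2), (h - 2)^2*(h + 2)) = h^2 - 4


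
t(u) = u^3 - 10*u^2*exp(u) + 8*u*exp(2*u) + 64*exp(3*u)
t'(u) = -10*u^2*exp(u) + 3*u^2 + 16*u*exp(2*u) - 20*u*exp(u) + 192*exp(3*u) + 8*exp(2*u)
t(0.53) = 321.45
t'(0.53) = 967.15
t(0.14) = 98.66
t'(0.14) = 302.38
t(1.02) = 1399.93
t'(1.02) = 4199.62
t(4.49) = 45570389.82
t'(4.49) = 136517130.93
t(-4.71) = -106.49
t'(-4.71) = 65.40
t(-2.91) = -29.31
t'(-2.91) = 23.88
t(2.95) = 453338.76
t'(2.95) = 1356468.91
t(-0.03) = 58.26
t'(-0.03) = 183.13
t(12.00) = 275921361736731787.86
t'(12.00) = 827761754597115834.72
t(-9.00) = -729.10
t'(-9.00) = 242.92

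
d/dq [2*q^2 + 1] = 4*q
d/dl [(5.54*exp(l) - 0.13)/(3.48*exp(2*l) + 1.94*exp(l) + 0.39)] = (-19.2792*exp(2*l) + 0.9048*exp(l) + 2.4128)*exp(l)/(12.1104*exp(4*l) + 13.5024*exp(3*l) + 6.478*exp(2*l) + 1.5132*exp(l) + 0.1521)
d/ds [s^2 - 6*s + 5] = 2*s - 6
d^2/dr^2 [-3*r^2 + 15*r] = -6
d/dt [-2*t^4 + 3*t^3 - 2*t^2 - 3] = t*(-8*t^2 + 9*t - 4)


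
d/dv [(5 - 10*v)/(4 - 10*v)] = 5/(2*(5*v - 2)^2)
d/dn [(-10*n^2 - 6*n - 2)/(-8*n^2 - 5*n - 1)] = 2*(n^2 - 6*n - 2)/(64*n^4 + 80*n^3 + 41*n^2 + 10*n + 1)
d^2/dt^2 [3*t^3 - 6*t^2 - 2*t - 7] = 18*t - 12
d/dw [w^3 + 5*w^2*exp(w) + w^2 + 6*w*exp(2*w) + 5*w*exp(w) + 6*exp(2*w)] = 5*w^2*exp(w) + 3*w^2 + 12*w*exp(2*w) + 15*w*exp(w) + 2*w + 18*exp(2*w) + 5*exp(w)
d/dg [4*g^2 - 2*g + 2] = 8*g - 2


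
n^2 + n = n*(n + 1)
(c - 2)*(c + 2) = c^2 - 4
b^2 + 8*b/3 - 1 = (b - 1/3)*(b + 3)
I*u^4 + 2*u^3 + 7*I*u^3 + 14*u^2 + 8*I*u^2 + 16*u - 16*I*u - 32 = (u + 4)^2*(u - 2*I)*(I*u - I)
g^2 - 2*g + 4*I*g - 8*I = (g - 2)*(g + 4*I)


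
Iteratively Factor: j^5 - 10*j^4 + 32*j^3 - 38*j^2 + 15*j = (j - 1)*(j^4 - 9*j^3 + 23*j^2 - 15*j) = j*(j - 1)*(j^3 - 9*j^2 + 23*j - 15) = j*(j - 1)^2*(j^2 - 8*j + 15) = j*(j - 5)*(j - 1)^2*(j - 3)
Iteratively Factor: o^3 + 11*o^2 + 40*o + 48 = (o + 3)*(o^2 + 8*o + 16) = (o + 3)*(o + 4)*(o + 4)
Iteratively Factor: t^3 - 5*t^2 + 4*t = (t - 1)*(t^2 - 4*t) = (t - 4)*(t - 1)*(t)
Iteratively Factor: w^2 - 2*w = (w)*(w - 2)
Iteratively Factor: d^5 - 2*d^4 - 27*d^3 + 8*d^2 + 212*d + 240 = (d - 4)*(d^4 + 2*d^3 - 19*d^2 - 68*d - 60) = (d - 5)*(d - 4)*(d^3 + 7*d^2 + 16*d + 12) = (d - 5)*(d - 4)*(d + 3)*(d^2 + 4*d + 4) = (d - 5)*(d - 4)*(d + 2)*(d + 3)*(d + 2)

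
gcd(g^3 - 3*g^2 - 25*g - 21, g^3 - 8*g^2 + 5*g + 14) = g^2 - 6*g - 7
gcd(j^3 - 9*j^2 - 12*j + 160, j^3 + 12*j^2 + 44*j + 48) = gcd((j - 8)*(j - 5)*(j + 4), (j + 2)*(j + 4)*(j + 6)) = j + 4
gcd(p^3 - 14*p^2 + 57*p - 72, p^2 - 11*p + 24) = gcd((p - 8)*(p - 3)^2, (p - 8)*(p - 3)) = p^2 - 11*p + 24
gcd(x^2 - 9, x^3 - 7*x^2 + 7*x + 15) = x - 3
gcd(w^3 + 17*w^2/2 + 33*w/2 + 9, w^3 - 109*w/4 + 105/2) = w + 6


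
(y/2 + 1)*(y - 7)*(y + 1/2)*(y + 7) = y^4/2 + 5*y^3/4 - 24*y^2 - 245*y/4 - 49/2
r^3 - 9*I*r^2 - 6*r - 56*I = (r - 7*I)*(r - 4*I)*(r + 2*I)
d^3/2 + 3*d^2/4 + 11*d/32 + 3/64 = (d/2 + 1/4)*(d + 1/4)*(d + 3/4)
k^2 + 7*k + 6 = (k + 1)*(k + 6)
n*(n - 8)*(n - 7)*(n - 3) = n^4 - 18*n^3 + 101*n^2 - 168*n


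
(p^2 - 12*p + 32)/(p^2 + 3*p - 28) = (p - 8)/(p + 7)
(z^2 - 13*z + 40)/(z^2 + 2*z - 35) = (z - 8)/(z + 7)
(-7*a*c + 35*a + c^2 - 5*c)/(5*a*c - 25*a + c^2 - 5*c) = (-7*a + c)/(5*a + c)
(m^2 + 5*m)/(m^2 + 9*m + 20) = m/(m + 4)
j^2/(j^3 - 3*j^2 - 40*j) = j/(j^2 - 3*j - 40)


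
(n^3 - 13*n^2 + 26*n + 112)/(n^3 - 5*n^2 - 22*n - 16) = (n - 7)/(n + 1)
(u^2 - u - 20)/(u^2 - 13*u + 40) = (u + 4)/(u - 8)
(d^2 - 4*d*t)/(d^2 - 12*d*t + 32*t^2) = d/(d - 8*t)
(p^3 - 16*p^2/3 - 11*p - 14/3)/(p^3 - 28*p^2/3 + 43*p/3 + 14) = (p + 1)/(p - 3)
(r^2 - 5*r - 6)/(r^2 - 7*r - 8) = (r - 6)/(r - 8)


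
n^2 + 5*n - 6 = (n - 1)*(n + 6)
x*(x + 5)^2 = x^3 + 10*x^2 + 25*x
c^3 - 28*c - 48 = (c - 6)*(c + 2)*(c + 4)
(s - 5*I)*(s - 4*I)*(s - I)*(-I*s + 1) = -I*s^4 - 9*s^3 + 19*I*s^2 - 9*s + 20*I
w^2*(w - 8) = w^3 - 8*w^2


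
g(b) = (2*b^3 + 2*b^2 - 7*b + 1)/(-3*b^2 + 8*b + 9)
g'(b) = (6*b - 8)*(2*b^3 + 2*b^2 - 7*b + 1)/(-3*b^2 + 8*b + 9)^2 + (6*b^2 + 4*b - 7)/(-3*b^2 + 8*b + 9) = (-6*b^4 + 32*b^3 + 49*b^2 + 42*b - 71)/(9*b^4 - 48*b^3 + 10*b^2 + 144*b + 81)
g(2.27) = 1.61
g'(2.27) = 3.59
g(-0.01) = 0.12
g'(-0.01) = -0.90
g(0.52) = -0.15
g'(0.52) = -0.21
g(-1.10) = -2.47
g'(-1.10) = -9.29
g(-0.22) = 0.37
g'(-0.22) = -1.55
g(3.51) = 731.47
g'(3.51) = 80484.51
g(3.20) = 16.65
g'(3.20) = 65.40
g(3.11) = 12.08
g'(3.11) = 39.52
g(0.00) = 0.11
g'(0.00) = -0.88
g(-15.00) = 7.88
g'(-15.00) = -0.65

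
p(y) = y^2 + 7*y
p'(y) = 2*y + 7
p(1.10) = 8.91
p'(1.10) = 9.20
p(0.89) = 7.02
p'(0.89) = 8.78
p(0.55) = 4.15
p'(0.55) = 8.10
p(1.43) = 12.05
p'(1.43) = 9.86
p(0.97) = 7.73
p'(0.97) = 8.94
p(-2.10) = -10.29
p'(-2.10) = 2.80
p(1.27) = 10.50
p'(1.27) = 9.54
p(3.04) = 30.52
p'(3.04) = 13.08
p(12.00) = 228.00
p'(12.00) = 31.00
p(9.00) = 144.00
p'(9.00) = 25.00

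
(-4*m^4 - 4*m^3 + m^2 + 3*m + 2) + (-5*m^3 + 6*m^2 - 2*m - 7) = -4*m^4 - 9*m^3 + 7*m^2 + m - 5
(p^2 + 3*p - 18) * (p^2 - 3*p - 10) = p^4 - 37*p^2 + 24*p + 180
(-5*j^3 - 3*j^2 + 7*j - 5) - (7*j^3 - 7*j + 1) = -12*j^3 - 3*j^2 + 14*j - 6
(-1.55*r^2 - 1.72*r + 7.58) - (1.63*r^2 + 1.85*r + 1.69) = -3.18*r^2 - 3.57*r + 5.89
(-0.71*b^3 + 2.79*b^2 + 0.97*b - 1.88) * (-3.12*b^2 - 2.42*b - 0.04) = 2.2152*b^5 - 6.9866*b^4 - 9.7498*b^3 + 3.4066*b^2 + 4.5108*b + 0.0752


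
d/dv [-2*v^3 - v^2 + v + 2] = -6*v^2 - 2*v + 1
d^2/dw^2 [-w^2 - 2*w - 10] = -2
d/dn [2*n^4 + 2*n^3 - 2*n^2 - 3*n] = 8*n^3 + 6*n^2 - 4*n - 3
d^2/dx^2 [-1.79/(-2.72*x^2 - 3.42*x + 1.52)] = (-26.486272*x^2 - 33.302592*x + 1.79*(5.44*x + 3.42)*(10.88*x + 6.84) + 14.801152)/(2.72*x^2 + 3.42*x - 1.52)^3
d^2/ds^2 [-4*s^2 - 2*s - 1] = -8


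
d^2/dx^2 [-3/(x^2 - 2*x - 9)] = 6*(-x^2 + 2*x + 4*(x - 1)^2 + 9)/(-x^2 + 2*x + 9)^3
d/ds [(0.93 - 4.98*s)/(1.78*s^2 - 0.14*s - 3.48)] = (8.8644*s^2 - 3.3108*s + 17.4606)/(3.1684*s^4 - 0.4984*s^3 - 12.3692*s^2 + 0.9744*s + 12.1104)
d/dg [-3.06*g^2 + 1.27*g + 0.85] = 1.27 - 6.12*g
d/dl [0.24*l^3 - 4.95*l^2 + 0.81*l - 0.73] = 0.72*l^2 - 9.9*l + 0.81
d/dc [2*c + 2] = 2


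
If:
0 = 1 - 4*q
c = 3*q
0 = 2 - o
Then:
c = 3/4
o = 2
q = 1/4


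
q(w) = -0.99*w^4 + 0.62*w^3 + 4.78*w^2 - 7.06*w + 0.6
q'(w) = -3.96*w^3 + 1.86*w^2 + 9.56*w - 7.06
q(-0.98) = 10.61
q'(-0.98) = -10.92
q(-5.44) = -786.37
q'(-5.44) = 633.49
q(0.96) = -2.06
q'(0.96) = 0.33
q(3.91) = -148.25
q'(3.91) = -177.96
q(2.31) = -10.75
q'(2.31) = -23.86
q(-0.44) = 4.54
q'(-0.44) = -10.57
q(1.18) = -1.98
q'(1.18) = 0.30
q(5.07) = -485.66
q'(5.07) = -426.86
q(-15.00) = -51029.25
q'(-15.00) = 13633.04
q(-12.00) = -20826.36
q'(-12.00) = 6988.94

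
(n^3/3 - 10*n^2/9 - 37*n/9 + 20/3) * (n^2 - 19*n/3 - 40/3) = n^5/3 - 29*n^4/9 - 41*n^3/27 + 1283*n^2/27 + 340*n/27 - 800/9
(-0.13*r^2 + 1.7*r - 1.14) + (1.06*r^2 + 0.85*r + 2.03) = 0.93*r^2 + 2.55*r + 0.89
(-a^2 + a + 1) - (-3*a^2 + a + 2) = 2*a^2 - 1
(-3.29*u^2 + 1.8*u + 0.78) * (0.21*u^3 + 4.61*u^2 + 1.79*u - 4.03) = -0.6909*u^5 - 14.7889*u^4 + 2.5727*u^3 + 20.0765*u^2 - 5.8578*u - 3.1434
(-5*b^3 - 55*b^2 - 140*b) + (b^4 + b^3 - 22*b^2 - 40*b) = b^4 - 4*b^3 - 77*b^2 - 180*b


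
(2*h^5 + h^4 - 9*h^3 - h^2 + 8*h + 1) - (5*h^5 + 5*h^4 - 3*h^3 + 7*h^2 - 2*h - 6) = -3*h^5 - 4*h^4 - 6*h^3 - 8*h^2 + 10*h + 7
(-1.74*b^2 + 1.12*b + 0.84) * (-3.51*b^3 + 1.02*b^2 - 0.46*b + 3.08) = 6.1074*b^5 - 5.706*b^4 - 1.0056*b^3 - 5.0176*b^2 + 3.0632*b + 2.5872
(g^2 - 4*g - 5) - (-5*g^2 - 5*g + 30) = 6*g^2 + g - 35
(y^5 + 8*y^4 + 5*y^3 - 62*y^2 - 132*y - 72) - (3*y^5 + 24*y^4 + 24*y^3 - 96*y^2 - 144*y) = -2*y^5 - 16*y^4 - 19*y^3 + 34*y^2 + 12*y - 72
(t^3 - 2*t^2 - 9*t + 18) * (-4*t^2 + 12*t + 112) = -4*t^5 + 20*t^4 + 124*t^3 - 404*t^2 - 792*t + 2016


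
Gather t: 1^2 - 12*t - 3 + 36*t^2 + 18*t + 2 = 36*t^2 + 6*t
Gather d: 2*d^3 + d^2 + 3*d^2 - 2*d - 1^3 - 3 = 2*d^3 + 4*d^2 - 2*d - 4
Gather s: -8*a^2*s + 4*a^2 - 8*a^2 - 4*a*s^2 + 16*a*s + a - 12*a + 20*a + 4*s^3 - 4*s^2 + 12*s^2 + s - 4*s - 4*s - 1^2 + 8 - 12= -4*a^2 + 9*a + 4*s^3 + s^2*(8 - 4*a) + s*(-8*a^2 + 16*a - 7) - 5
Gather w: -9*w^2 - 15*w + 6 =-9*w^2 - 15*w + 6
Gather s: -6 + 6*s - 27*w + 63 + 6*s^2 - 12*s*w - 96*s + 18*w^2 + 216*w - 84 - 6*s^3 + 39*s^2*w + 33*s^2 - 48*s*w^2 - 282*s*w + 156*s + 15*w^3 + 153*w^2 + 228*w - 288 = -6*s^3 + s^2*(39*w + 39) + s*(-48*w^2 - 294*w + 66) + 15*w^3 + 171*w^2 + 417*w - 315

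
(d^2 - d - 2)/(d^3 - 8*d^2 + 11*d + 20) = (d - 2)/(d^2 - 9*d + 20)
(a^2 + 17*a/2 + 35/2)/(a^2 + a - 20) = (a + 7/2)/(a - 4)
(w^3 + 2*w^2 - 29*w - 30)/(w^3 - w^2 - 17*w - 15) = (w + 6)/(w + 3)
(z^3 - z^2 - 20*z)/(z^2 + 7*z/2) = 2*(z^2 - z - 20)/(2*z + 7)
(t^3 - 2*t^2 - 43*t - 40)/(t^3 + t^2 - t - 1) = (t^2 - 3*t - 40)/(t^2 - 1)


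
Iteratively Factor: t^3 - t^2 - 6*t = (t - 3)*(t^2 + 2*t) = t*(t - 3)*(t + 2)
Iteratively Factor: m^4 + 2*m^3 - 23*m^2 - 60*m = (m + 4)*(m^3 - 2*m^2 - 15*m) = m*(m + 4)*(m^2 - 2*m - 15) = m*(m + 3)*(m + 4)*(m - 5)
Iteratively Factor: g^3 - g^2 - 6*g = (g)*(g^2 - g - 6) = g*(g - 3)*(g + 2)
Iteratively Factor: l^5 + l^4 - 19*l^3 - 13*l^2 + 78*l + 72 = (l - 3)*(l^4 + 4*l^3 - 7*l^2 - 34*l - 24) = (l - 3)*(l + 2)*(l^3 + 2*l^2 - 11*l - 12) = (l - 3)*(l + 1)*(l + 2)*(l^2 + l - 12) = (l - 3)^2*(l + 1)*(l + 2)*(l + 4)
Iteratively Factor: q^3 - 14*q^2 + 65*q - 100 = (q - 5)*(q^2 - 9*q + 20) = (q - 5)*(q - 4)*(q - 5)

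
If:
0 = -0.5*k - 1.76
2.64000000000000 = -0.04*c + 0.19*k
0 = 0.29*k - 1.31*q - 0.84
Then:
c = -82.72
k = -3.52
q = -1.42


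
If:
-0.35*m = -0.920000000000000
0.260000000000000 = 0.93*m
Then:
No Solution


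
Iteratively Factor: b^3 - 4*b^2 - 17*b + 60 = (b - 3)*(b^2 - b - 20) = (b - 3)*(b + 4)*(b - 5)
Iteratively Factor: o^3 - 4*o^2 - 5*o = (o - 5)*(o^2 + o) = o*(o - 5)*(o + 1)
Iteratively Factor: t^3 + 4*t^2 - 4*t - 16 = (t - 2)*(t^2 + 6*t + 8) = (t - 2)*(t + 4)*(t + 2)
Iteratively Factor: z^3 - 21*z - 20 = (z + 1)*(z^2 - z - 20) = (z + 1)*(z + 4)*(z - 5)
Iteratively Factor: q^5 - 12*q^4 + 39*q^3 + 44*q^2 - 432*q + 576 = (q + 3)*(q^4 - 15*q^3 + 84*q^2 - 208*q + 192) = (q - 4)*(q + 3)*(q^3 - 11*q^2 + 40*q - 48) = (q - 4)^2*(q + 3)*(q^2 - 7*q + 12) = (q - 4)^3*(q + 3)*(q - 3)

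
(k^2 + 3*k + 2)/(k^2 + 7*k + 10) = (k + 1)/(k + 5)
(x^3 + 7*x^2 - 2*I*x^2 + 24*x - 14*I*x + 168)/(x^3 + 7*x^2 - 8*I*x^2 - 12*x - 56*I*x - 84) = (x + 4*I)/(x - 2*I)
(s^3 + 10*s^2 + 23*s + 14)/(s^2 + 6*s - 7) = (s^2 + 3*s + 2)/(s - 1)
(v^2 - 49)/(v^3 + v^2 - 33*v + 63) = (v - 7)/(v^2 - 6*v + 9)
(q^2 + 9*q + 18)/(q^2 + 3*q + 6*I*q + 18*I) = (q + 6)/(q + 6*I)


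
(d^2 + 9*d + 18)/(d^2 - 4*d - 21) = (d + 6)/(d - 7)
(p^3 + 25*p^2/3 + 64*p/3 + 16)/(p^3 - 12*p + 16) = (p^2 + 13*p/3 + 4)/(p^2 - 4*p + 4)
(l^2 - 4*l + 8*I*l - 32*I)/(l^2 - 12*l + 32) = (l + 8*I)/(l - 8)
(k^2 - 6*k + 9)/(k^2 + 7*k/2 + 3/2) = 2*(k^2 - 6*k + 9)/(2*k^2 + 7*k + 3)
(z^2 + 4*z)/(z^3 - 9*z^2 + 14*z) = (z + 4)/(z^2 - 9*z + 14)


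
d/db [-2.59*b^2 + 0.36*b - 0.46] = 0.36 - 5.18*b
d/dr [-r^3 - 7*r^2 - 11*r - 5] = -3*r^2 - 14*r - 11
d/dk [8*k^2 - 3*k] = 16*k - 3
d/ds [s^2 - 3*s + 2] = 2*s - 3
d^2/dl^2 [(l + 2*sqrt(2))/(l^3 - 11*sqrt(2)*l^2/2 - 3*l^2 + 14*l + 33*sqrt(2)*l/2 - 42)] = 4*((l + 2*sqrt(2))*(6*l^2 - 22*sqrt(2)*l - 12*l + 28 + 33*sqrt(2))^2 + (-6*l^2 + 12*l + 22*sqrt(2)*l + (l + 2*sqrt(2))*(-6*l + 6 + 11*sqrt(2)) - 33*sqrt(2) - 28)*(2*l^3 - 11*sqrt(2)*l^2 - 6*l^2 + 28*l + 33*sqrt(2)*l - 84))/(2*l^3 - 11*sqrt(2)*l^2 - 6*l^2 + 28*l + 33*sqrt(2)*l - 84)^3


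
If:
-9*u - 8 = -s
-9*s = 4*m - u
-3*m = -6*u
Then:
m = -18/11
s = 7/11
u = -9/11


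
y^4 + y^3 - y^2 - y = y*(y - 1)*(y + 1)^2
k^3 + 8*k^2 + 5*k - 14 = (k - 1)*(k + 2)*(k + 7)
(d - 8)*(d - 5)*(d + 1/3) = d^3 - 38*d^2/3 + 107*d/3 + 40/3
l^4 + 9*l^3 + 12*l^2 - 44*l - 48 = (l - 2)*(l + 1)*(l + 4)*(l + 6)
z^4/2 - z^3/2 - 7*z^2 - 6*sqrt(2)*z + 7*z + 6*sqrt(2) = (z/2 + sqrt(2))*(z - 1)*(z - 3*sqrt(2))*(z + sqrt(2))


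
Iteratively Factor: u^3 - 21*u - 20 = (u + 1)*(u^2 - u - 20) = (u - 5)*(u + 1)*(u + 4)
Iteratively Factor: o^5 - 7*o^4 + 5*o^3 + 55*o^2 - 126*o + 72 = (o - 1)*(o^4 - 6*o^3 - o^2 + 54*o - 72) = (o - 1)*(o + 3)*(o^3 - 9*o^2 + 26*o - 24) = (o - 3)*(o - 1)*(o + 3)*(o^2 - 6*o + 8) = (o - 4)*(o - 3)*(o - 1)*(o + 3)*(o - 2)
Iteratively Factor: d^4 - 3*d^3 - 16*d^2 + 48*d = (d - 3)*(d^3 - 16*d) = (d - 4)*(d - 3)*(d^2 + 4*d) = d*(d - 4)*(d - 3)*(d + 4)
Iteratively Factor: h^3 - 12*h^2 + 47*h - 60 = (h - 3)*(h^2 - 9*h + 20) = (h - 4)*(h - 3)*(h - 5)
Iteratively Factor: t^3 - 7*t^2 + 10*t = (t)*(t^2 - 7*t + 10) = t*(t - 2)*(t - 5)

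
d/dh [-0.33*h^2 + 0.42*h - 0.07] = 0.42 - 0.66*h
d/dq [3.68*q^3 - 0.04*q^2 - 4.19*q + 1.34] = 11.04*q^2 - 0.08*q - 4.19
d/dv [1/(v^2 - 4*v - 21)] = 2*(2 - v)/(-v^2 + 4*v + 21)^2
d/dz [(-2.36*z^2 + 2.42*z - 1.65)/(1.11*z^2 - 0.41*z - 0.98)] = (-1.7186*z^2 + 8.2886*z - 3.0481)/(1.2321*z^4 - 0.9102*z^3 - 2.0075*z^2 + 0.8036*z + 0.9604)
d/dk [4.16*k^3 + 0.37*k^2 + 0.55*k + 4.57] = 12.48*k^2 + 0.74*k + 0.55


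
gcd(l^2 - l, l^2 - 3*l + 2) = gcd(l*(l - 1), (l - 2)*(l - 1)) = l - 1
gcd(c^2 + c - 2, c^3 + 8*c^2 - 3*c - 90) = 1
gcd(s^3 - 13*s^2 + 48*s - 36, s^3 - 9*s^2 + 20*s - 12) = s^2 - 7*s + 6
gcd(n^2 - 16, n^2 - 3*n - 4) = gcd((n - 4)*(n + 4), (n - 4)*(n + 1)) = n - 4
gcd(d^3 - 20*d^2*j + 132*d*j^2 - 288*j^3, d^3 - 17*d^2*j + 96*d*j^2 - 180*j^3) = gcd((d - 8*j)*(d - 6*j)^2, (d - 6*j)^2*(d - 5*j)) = d^2 - 12*d*j + 36*j^2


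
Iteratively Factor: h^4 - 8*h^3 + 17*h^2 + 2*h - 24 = (h - 4)*(h^3 - 4*h^2 + h + 6) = (h - 4)*(h - 3)*(h^2 - h - 2) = (h - 4)*(h - 3)*(h + 1)*(h - 2)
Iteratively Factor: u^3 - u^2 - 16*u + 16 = (u + 4)*(u^2 - 5*u + 4) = (u - 4)*(u + 4)*(u - 1)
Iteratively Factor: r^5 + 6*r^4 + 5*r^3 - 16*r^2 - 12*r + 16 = (r - 1)*(r^4 + 7*r^3 + 12*r^2 - 4*r - 16) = (r - 1)*(r + 4)*(r^3 + 3*r^2 - 4) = (r - 1)^2*(r + 4)*(r^2 + 4*r + 4) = (r - 1)^2*(r + 2)*(r + 4)*(r + 2)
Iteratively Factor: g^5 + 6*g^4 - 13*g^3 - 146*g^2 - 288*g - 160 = (g + 1)*(g^4 + 5*g^3 - 18*g^2 - 128*g - 160) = (g + 1)*(g + 4)*(g^3 + g^2 - 22*g - 40) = (g + 1)*(g + 2)*(g + 4)*(g^2 - g - 20) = (g + 1)*(g + 2)*(g + 4)^2*(g - 5)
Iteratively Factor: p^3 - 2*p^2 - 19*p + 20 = (p + 4)*(p^2 - 6*p + 5) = (p - 5)*(p + 4)*(p - 1)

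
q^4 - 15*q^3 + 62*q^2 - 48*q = q*(q - 8)*(q - 6)*(q - 1)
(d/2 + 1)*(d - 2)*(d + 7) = d^3/2 + 7*d^2/2 - 2*d - 14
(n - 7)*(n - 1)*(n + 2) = n^3 - 6*n^2 - 9*n + 14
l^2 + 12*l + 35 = (l + 5)*(l + 7)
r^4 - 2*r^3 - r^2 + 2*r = r*(r - 2)*(r - 1)*(r + 1)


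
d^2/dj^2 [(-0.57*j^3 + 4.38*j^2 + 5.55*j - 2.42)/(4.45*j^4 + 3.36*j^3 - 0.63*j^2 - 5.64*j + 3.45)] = (-22.5748500000001*j^9 + 520.4097*j^8 + 1702.19709*j^7 + 290.056964000001*j^6 + 661.434642000001*j^5 - 477.004572000002*j^4 - 1945.14954*j^3 + 66.8721599999999*j^2 + 148.394376*j + 155.771496)/(88.121125*j^12 + 199.6092*j^11 + 113.289435*j^10 - 353.643804*j^9 - 317.058534*j^8 + 217.35756*j^7 + 554.855535*j^6 - 249.42114*j^5 - 289.387134*j^4 + 14.122296*j^3 + 306.733635*j^2 - 201.3903*j + 41.063625)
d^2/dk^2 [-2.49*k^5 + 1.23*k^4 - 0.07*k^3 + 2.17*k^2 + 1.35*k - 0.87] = -49.8*k^3 + 14.76*k^2 - 0.42*k + 4.34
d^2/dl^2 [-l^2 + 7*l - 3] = -2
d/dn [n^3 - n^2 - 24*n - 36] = 3*n^2 - 2*n - 24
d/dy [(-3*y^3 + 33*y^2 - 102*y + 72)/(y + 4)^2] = 3*(-y^3 - 12*y^2 + 122*y - 184)/(y^3 + 12*y^2 + 48*y + 64)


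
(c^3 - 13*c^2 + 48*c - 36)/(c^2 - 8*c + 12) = (c^2 - 7*c + 6)/(c - 2)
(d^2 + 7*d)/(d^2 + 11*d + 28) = d/(d + 4)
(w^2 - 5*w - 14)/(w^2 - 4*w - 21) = (w + 2)/(w + 3)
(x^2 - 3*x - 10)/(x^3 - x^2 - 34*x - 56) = (x - 5)/(x^2 - 3*x - 28)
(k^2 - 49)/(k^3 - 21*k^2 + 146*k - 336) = (k + 7)/(k^2 - 14*k + 48)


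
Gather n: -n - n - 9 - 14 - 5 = -2*n - 28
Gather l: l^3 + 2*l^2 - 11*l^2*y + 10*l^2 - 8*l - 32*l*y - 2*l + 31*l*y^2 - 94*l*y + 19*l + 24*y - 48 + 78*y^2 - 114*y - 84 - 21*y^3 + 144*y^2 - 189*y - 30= l^3 + l^2*(12 - 11*y) + l*(31*y^2 - 126*y + 9) - 21*y^3 + 222*y^2 - 279*y - 162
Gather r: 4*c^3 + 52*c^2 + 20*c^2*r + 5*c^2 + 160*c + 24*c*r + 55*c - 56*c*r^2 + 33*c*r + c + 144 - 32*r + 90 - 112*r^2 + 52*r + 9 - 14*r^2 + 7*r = 4*c^3 + 57*c^2 + 216*c + r^2*(-56*c - 126) + r*(20*c^2 + 57*c + 27) + 243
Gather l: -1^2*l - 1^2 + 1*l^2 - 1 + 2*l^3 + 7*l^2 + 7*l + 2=2*l^3 + 8*l^2 + 6*l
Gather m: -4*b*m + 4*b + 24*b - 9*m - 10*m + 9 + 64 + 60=28*b + m*(-4*b - 19) + 133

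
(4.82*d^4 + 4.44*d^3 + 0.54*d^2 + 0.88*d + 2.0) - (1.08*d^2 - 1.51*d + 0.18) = 4.82*d^4 + 4.44*d^3 - 0.54*d^2 + 2.39*d + 1.82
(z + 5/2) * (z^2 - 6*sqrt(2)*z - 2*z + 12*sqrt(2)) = z^3 - 6*sqrt(2)*z^2 + z^2/2 - 5*z - 3*sqrt(2)*z + 30*sqrt(2)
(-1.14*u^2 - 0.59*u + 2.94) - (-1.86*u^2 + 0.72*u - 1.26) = 0.72*u^2 - 1.31*u + 4.2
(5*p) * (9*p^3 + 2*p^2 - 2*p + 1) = 45*p^4 + 10*p^3 - 10*p^2 + 5*p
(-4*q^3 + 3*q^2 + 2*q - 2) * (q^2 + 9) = -4*q^5 + 3*q^4 - 34*q^3 + 25*q^2 + 18*q - 18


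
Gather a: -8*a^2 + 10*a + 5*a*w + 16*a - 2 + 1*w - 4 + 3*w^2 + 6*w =-8*a^2 + a*(5*w + 26) + 3*w^2 + 7*w - 6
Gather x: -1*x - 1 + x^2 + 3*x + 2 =x^2 + 2*x + 1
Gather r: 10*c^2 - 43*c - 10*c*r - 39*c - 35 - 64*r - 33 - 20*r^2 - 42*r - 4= 10*c^2 - 82*c - 20*r^2 + r*(-10*c - 106) - 72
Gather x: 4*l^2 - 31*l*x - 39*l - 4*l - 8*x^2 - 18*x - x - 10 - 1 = 4*l^2 - 43*l - 8*x^2 + x*(-31*l - 19) - 11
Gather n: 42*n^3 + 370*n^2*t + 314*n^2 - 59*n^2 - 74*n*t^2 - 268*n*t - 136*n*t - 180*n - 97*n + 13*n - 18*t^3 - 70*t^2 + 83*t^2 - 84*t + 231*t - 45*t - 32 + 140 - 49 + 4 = 42*n^3 + n^2*(370*t + 255) + n*(-74*t^2 - 404*t - 264) - 18*t^3 + 13*t^2 + 102*t + 63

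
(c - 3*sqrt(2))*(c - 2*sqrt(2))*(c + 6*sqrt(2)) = c^3 + sqrt(2)*c^2 - 48*c + 72*sqrt(2)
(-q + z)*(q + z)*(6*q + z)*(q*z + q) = -6*q^4*z - 6*q^4 - q^3*z^2 - q^3*z + 6*q^2*z^3 + 6*q^2*z^2 + q*z^4 + q*z^3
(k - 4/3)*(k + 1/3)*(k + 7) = k^3 + 6*k^2 - 67*k/9 - 28/9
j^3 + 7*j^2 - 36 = (j - 2)*(j + 3)*(j + 6)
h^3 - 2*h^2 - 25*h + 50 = (h - 5)*(h - 2)*(h + 5)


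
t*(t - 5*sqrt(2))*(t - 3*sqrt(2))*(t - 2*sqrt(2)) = t^4 - 10*sqrt(2)*t^3 + 62*t^2 - 60*sqrt(2)*t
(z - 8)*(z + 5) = z^2 - 3*z - 40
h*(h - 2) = h^2 - 2*h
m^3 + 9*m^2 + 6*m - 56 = (m - 2)*(m + 4)*(m + 7)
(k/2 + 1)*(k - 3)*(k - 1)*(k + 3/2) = k^4/2 - k^3/4 - 4*k^2 - 3*k/4 + 9/2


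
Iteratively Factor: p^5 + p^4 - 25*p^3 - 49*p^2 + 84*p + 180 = (p + 3)*(p^4 - 2*p^3 - 19*p^2 + 8*p + 60) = (p - 5)*(p + 3)*(p^3 + 3*p^2 - 4*p - 12) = (p - 5)*(p + 2)*(p + 3)*(p^2 + p - 6) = (p - 5)*(p + 2)*(p + 3)^2*(p - 2)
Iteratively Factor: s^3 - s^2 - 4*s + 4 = (s + 2)*(s^2 - 3*s + 2) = (s - 2)*(s + 2)*(s - 1)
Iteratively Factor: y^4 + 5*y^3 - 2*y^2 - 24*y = (y + 3)*(y^3 + 2*y^2 - 8*y) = y*(y + 3)*(y^2 + 2*y - 8) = y*(y + 3)*(y + 4)*(y - 2)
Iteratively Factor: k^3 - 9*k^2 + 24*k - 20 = (k - 5)*(k^2 - 4*k + 4) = (k - 5)*(k - 2)*(k - 2)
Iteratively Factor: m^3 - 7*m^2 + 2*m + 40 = (m - 4)*(m^2 - 3*m - 10) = (m - 5)*(m - 4)*(m + 2)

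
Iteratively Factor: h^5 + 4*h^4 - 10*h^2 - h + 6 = (h + 1)*(h^4 + 3*h^3 - 3*h^2 - 7*h + 6) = (h + 1)*(h + 3)*(h^3 - 3*h + 2) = (h - 1)*(h + 1)*(h + 3)*(h^2 + h - 2) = (h - 1)^2*(h + 1)*(h + 3)*(h + 2)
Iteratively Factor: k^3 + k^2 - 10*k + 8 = (k + 4)*(k^2 - 3*k + 2) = (k - 1)*(k + 4)*(k - 2)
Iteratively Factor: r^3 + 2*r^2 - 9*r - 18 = (r + 3)*(r^2 - r - 6) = (r - 3)*(r + 3)*(r + 2)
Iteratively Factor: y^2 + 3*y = (y)*(y + 3)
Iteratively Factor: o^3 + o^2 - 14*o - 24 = (o - 4)*(o^2 + 5*o + 6) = (o - 4)*(o + 3)*(o + 2)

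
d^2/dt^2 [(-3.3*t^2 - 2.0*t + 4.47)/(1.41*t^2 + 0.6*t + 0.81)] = (-7.105427357601e-15*t^4 - 2.3688*t^3 + 75.934422*t^2 + 36.39492*t - 9.378234)/(2.803221*t^6 + 3.57858*t^5 + 6.353883*t^4 + 4.32756*t^3 + 3.650103*t^2 + 1.18098*t + 0.531441)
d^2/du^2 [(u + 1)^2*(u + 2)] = 6*u + 8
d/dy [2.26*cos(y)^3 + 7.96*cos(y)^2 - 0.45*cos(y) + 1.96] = (-6.78*cos(y)^2 - 15.92*cos(y) + 0.45)*sin(y)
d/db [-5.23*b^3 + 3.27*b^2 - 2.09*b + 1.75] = -15.69*b^2 + 6.54*b - 2.09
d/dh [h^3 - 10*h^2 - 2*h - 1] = 3*h^2 - 20*h - 2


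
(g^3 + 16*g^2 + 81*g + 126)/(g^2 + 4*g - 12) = (g^2 + 10*g + 21)/(g - 2)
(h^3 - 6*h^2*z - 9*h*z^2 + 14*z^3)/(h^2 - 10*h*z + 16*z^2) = (h^3 - 6*h^2*z - 9*h*z^2 + 14*z^3)/(h^2 - 10*h*z + 16*z^2)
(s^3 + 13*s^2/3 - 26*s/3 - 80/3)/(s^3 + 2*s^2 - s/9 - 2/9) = 3*(3*s^2 + 7*s - 40)/(9*s^2 - 1)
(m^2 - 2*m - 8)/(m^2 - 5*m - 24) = (-m^2 + 2*m + 8)/(-m^2 + 5*m + 24)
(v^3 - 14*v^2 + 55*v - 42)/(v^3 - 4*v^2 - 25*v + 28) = (v - 6)/(v + 4)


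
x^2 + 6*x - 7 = (x - 1)*(x + 7)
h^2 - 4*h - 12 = (h - 6)*(h + 2)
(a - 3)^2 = a^2 - 6*a + 9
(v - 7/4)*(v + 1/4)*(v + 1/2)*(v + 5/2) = v^4 + 3*v^3/2 - 59*v^2/16 - 51*v/16 - 35/64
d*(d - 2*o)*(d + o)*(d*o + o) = d^4*o - d^3*o^2 + d^3*o - 2*d^2*o^3 - d^2*o^2 - 2*d*o^3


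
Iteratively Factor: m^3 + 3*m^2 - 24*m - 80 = (m + 4)*(m^2 - m - 20) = (m + 4)^2*(m - 5)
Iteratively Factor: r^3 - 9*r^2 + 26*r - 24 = (r - 2)*(r^2 - 7*r + 12) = (r - 4)*(r - 2)*(r - 3)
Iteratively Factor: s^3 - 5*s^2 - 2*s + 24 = (s + 2)*(s^2 - 7*s + 12) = (s - 3)*(s + 2)*(s - 4)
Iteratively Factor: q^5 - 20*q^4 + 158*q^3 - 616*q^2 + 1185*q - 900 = (q - 3)*(q^4 - 17*q^3 + 107*q^2 - 295*q + 300) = (q - 3)^2*(q^3 - 14*q^2 + 65*q - 100) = (q - 4)*(q - 3)^2*(q^2 - 10*q + 25) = (q - 5)*(q - 4)*(q - 3)^2*(q - 5)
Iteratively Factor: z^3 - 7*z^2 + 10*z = (z)*(z^2 - 7*z + 10) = z*(z - 2)*(z - 5)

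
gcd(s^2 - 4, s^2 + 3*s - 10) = s - 2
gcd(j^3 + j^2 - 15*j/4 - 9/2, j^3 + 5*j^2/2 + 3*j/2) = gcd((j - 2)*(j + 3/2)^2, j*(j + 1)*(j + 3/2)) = j + 3/2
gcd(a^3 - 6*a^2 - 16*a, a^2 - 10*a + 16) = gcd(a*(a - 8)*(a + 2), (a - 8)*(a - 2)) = a - 8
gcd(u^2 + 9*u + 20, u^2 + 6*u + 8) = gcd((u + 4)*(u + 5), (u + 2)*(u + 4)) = u + 4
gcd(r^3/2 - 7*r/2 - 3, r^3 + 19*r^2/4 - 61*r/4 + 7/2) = 1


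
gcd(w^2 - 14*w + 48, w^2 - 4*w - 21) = 1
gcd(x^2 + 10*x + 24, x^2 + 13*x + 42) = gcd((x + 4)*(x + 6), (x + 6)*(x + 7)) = x + 6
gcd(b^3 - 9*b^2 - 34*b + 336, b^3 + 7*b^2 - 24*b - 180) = b + 6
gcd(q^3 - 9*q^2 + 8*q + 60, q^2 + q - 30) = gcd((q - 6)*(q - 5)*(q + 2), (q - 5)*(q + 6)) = q - 5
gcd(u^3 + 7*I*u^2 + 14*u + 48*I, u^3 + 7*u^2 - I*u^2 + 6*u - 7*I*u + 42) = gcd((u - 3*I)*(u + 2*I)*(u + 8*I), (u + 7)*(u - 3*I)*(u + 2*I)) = u^2 - I*u + 6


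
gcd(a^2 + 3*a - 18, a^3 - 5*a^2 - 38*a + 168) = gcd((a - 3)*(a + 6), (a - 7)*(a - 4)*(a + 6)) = a + 6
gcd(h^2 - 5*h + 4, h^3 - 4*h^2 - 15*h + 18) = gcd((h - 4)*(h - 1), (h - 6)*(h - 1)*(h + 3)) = h - 1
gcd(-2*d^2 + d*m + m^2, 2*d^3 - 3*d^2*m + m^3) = 2*d^2 - d*m - m^2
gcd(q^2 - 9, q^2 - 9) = q^2 - 9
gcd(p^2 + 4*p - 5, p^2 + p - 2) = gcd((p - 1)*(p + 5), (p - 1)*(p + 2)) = p - 1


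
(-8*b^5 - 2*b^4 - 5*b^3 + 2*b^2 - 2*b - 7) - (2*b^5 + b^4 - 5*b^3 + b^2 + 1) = -10*b^5 - 3*b^4 + b^2 - 2*b - 8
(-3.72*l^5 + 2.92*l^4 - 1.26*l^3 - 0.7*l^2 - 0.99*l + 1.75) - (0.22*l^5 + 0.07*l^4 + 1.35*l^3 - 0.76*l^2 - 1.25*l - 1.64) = -3.94*l^5 + 2.85*l^4 - 2.61*l^3 + 0.0600000000000001*l^2 + 0.26*l + 3.39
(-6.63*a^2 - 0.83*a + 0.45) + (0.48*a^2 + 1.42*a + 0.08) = -6.15*a^2 + 0.59*a + 0.53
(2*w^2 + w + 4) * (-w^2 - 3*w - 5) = -2*w^4 - 7*w^3 - 17*w^2 - 17*w - 20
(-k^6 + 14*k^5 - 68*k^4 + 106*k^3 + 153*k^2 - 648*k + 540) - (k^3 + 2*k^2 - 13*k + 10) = -k^6 + 14*k^5 - 68*k^4 + 105*k^3 + 151*k^2 - 635*k + 530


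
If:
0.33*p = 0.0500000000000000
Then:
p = 0.15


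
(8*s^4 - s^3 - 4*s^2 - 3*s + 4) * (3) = 24*s^4 - 3*s^3 - 12*s^2 - 9*s + 12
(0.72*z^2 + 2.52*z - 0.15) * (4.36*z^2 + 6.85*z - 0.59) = 3.1392*z^4 + 15.9192*z^3 + 16.1832*z^2 - 2.5143*z + 0.0885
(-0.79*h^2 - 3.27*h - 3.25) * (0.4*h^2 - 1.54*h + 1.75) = -0.316*h^4 - 0.0913999999999999*h^3 + 2.3533*h^2 - 0.7175*h - 5.6875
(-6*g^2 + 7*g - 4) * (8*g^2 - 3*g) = -48*g^4 + 74*g^3 - 53*g^2 + 12*g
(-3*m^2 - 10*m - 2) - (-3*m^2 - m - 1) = -9*m - 1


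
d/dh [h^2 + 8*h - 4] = 2*h + 8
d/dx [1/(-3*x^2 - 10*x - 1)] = 2*(3*x + 5)/(3*x^2 + 10*x + 1)^2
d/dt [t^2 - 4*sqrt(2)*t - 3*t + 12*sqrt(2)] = 2*t - 4*sqrt(2) - 3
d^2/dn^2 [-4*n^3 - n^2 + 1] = -24*n - 2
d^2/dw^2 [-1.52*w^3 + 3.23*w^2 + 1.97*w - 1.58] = 6.46 - 9.12*w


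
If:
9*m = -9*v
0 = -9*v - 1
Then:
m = 1/9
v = -1/9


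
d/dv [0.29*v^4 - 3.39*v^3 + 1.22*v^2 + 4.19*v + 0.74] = 1.16*v^3 - 10.17*v^2 + 2.44*v + 4.19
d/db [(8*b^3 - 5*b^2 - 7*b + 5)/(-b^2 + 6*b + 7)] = (-8*b^4 + 96*b^3 + 131*b^2 - 60*b - 79)/(b^4 - 12*b^3 + 22*b^2 + 84*b + 49)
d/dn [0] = 0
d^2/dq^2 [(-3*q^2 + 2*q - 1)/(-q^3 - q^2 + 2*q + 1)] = 2*(3*q^6 - 6*q^5 + 18*q^4 + 29*q^3 - 6*q^2 - 9*q + 12)/(q^9 + 3*q^8 - 3*q^7 - 14*q^6 + 21*q^4 + 7*q^3 - 9*q^2 - 6*q - 1)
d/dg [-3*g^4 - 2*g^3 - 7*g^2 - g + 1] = -12*g^3 - 6*g^2 - 14*g - 1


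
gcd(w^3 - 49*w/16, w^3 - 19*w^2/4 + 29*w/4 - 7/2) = w - 7/4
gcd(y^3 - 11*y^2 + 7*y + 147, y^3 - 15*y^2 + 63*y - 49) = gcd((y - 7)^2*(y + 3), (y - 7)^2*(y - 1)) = y^2 - 14*y + 49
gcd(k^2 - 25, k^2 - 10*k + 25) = k - 5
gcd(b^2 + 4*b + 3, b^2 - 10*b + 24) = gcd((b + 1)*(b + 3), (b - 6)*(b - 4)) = 1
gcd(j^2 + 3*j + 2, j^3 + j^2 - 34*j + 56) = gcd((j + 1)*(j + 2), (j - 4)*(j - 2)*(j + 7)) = 1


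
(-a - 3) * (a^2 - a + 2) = -a^3 - 2*a^2 + a - 6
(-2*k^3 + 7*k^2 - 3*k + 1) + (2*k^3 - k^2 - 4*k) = 6*k^2 - 7*k + 1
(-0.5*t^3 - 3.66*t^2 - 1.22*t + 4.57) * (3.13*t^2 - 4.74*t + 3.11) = -1.565*t^5 - 9.0858*t^4 + 11.9748*t^3 + 8.7043*t^2 - 25.456*t + 14.2127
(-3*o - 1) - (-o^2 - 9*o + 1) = o^2 + 6*o - 2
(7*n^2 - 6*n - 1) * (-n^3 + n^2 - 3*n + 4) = -7*n^5 + 13*n^4 - 26*n^3 + 45*n^2 - 21*n - 4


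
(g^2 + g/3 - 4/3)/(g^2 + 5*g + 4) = (3*g^2 + g - 4)/(3*(g^2 + 5*g + 4))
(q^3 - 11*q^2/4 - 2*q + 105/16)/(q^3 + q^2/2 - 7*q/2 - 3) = (q^2 - 17*q/4 + 35/8)/(q^2 - q - 2)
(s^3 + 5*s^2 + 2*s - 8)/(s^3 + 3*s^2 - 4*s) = (s + 2)/s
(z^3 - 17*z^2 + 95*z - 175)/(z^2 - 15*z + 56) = (z^2 - 10*z + 25)/(z - 8)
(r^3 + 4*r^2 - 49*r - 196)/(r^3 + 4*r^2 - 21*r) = (r^2 - 3*r - 28)/(r*(r - 3))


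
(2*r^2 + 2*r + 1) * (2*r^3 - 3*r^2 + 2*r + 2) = 4*r^5 - 2*r^4 + 5*r^2 + 6*r + 2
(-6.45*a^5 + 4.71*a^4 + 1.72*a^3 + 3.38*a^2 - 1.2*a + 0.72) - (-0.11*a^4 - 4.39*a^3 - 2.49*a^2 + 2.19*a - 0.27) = -6.45*a^5 + 4.82*a^4 + 6.11*a^3 + 5.87*a^2 - 3.39*a + 0.99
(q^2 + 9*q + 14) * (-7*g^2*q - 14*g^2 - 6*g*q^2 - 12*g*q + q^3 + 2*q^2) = -7*g^2*q^3 - 77*g^2*q^2 - 224*g^2*q - 196*g^2 - 6*g*q^4 - 66*g*q^3 - 192*g*q^2 - 168*g*q + q^5 + 11*q^4 + 32*q^3 + 28*q^2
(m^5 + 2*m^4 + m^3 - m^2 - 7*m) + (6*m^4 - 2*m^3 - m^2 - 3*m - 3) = m^5 + 8*m^4 - m^3 - 2*m^2 - 10*m - 3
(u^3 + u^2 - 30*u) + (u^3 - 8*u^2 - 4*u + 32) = 2*u^3 - 7*u^2 - 34*u + 32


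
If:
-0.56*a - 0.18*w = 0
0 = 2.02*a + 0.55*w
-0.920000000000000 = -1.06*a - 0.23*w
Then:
No Solution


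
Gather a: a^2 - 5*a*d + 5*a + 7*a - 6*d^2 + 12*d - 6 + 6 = a^2 + a*(12 - 5*d) - 6*d^2 + 12*d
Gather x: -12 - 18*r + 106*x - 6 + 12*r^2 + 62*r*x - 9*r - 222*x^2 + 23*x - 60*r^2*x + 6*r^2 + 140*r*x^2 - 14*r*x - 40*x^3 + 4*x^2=18*r^2 - 27*r - 40*x^3 + x^2*(140*r - 218) + x*(-60*r^2 + 48*r + 129) - 18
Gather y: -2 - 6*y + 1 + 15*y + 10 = 9*y + 9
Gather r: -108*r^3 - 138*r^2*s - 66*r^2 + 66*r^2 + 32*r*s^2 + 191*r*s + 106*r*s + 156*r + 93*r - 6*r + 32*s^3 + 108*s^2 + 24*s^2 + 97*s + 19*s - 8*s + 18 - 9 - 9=-108*r^3 - 138*r^2*s + r*(32*s^2 + 297*s + 243) + 32*s^3 + 132*s^2 + 108*s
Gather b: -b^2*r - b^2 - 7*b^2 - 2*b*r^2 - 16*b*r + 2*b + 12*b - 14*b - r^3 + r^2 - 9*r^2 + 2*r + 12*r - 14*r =b^2*(-r - 8) + b*(-2*r^2 - 16*r) - r^3 - 8*r^2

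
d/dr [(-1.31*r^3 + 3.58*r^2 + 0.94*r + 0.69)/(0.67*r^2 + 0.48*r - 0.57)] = (-0.8777*r^4 - 1.2576*r^3 + 3.3287*r^2 - 5.0058*r - 0.867)/(0.4489*r^4 + 0.6432*r^3 - 0.5334*r^2 - 0.5472*r + 0.3249)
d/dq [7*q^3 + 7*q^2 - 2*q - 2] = 21*q^2 + 14*q - 2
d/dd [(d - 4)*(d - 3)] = 2*d - 7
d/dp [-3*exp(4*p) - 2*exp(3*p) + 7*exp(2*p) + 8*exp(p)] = (-12*exp(3*p) - 6*exp(2*p) + 14*exp(p) + 8)*exp(p)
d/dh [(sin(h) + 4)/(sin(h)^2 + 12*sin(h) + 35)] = (-8*sin(h) + cos(h)^2 - 14)*cos(h)/(sin(h)^2 + 12*sin(h) + 35)^2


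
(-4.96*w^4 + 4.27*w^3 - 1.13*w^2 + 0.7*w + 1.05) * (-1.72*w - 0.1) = 8.5312*w^5 - 6.8484*w^4 + 1.5166*w^3 - 1.091*w^2 - 1.876*w - 0.105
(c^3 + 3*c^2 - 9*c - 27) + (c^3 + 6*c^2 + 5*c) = 2*c^3 + 9*c^2 - 4*c - 27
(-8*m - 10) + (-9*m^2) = -9*m^2 - 8*m - 10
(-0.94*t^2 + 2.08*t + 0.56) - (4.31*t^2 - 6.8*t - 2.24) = -5.25*t^2 + 8.88*t + 2.8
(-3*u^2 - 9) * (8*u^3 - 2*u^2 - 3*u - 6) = -24*u^5 + 6*u^4 - 63*u^3 + 36*u^2 + 27*u + 54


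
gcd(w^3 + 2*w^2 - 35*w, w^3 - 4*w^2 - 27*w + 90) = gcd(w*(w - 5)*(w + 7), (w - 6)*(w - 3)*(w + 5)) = 1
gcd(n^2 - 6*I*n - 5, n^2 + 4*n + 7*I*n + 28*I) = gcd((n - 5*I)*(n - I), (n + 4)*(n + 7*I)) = 1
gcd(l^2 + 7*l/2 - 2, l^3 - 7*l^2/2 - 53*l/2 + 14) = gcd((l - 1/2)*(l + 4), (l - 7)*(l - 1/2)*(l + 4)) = l^2 + 7*l/2 - 2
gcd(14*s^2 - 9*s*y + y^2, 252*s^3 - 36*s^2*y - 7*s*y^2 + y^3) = -7*s + y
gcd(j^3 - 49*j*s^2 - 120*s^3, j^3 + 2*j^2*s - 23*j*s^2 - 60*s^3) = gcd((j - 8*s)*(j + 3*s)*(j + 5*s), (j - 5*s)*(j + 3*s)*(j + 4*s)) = j + 3*s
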